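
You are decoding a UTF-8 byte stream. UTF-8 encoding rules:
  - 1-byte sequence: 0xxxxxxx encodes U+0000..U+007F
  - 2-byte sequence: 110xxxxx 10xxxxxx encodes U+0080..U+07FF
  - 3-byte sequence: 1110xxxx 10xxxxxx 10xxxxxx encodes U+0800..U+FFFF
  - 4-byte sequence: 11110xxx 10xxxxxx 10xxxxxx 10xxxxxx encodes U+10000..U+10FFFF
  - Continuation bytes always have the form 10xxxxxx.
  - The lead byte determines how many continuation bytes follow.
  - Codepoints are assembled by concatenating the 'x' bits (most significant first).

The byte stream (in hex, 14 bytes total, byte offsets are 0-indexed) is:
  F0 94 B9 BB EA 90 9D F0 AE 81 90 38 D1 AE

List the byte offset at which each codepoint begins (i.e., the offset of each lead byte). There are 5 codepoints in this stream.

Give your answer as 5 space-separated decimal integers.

Byte[0]=F0: 4-byte lead, need 3 cont bytes. acc=0x0
Byte[1]=94: continuation. acc=(acc<<6)|0x14=0x14
Byte[2]=B9: continuation. acc=(acc<<6)|0x39=0x539
Byte[3]=BB: continuation. acc=(acc<<6)|0x3B=0x14E7B
Completed: cp=U+14E7B (starts at byte 0)
Byte[4]=EA: 3-byte lead, need 2 cont bytes. acc=0xA
Byte[5]=90: continuation. acc=(acc<<6)|0x10=0x290
Byte[6]=9D: continuation. acc=(acc<<6)|0x1D=0xA41D
Completed: cp=U+A41D (starts at byte 4)
Byte[7]=F0: 4-byte lead, need 3 cont bytes. acc=0x0
Byte[8]=AE: continuation. acc=(acc<<6)|0x2E=0x2E
Byte[9]=81: continuation. acc=(acc<<6)|0x01=0xB81
Byte[10]=90: continuation. acc=(acc<<6)|0x10=0x2E050
Completed: cp=U+2E050 (starts at byte 7)
Byte[11]=38: 1-byte ASCII. cp=U+0038
Byte[12]=D1: 2-byte lead, need 1 cont bytes. acc=0x11
Byte[13]=AE: continuation. acc=(acc<<6)|0x2E=0x46E
Completed: cp=U+046E (starts at byte 12)

Answer: 0 4 7 11 12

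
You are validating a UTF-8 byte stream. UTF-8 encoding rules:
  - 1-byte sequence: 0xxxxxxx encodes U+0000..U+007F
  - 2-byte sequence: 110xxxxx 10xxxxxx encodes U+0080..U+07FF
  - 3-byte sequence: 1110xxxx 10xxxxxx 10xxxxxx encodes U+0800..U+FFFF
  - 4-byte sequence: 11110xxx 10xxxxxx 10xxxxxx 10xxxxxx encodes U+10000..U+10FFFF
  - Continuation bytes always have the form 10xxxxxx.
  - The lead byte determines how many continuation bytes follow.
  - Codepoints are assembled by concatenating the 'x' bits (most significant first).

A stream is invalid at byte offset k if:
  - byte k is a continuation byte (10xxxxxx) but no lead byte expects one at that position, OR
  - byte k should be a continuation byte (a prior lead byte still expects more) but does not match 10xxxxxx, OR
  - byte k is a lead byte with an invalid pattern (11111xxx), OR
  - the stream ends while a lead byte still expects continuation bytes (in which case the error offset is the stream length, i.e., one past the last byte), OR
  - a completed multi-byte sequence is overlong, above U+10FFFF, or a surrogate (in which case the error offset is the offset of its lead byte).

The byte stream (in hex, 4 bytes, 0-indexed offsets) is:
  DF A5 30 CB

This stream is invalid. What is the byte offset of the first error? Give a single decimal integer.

Byte[0]=DF: 2-byte lead, need 1 cont bytes. acc=0x1F
Byte[1]=A5: continuation. acc=(acc<<6)|0x25=0x7E5
Completed: cp=U+07E5 (starts at byte 0)
Byte[2]=30: 1-byte ASCII. cp=U+0030
Byte[3]=CB: 2-byte lead, need 1 cont bytes. acc=0xB
Byte[4]: stream ended, expected continuation. INVALID

Answer: 4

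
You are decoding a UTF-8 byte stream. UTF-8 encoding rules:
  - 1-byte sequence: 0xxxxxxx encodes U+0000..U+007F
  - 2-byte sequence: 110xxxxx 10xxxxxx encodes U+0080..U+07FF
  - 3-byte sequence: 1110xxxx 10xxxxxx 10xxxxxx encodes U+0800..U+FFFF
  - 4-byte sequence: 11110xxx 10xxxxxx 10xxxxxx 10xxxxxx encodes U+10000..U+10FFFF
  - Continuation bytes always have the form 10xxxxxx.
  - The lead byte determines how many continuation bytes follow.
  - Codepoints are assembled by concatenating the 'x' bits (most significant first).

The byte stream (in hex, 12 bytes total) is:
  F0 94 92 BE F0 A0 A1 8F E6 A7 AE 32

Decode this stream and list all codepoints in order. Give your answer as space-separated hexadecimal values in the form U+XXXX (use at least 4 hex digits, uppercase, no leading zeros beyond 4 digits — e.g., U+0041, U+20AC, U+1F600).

Answer: U+144BE U+2084F U+69EE U+0032

Derivation:
Byte[0]=F0: 4-byte lead, need 3 cont bytes. acc=0x0
Byte[1]=94: continuation. acc=(acc<<6)|0x14=0x14
Byte[2]=92: continuation. acc=(acc<<6)|0x12=0x512
Byte[3]=BE: continuation. acc=(acc<<6)|0x3E=0x144BE
Completed: cp=U+144BE (starts at byte 0)
Byte[4]=F0: 4-byte lead, need 3 cont bytes. acc=0x0
Byte[5]=A0: continuation. acc=(acc<<6)|0x20=0x20
Byte[6]=A1: continuation. acc=(acc<<6)|0x21=0x821
Byte[7]=8F: continuation. acc=(acc<<6)|0x0F=0x2084F
Completed: cp=U+2084F (starts at byte 4)
Byte[8]=E6: 3-byte lead, need 2 cont bytes. acc=0x6
Byte[9]=A7: continuation. acc=(acc<<6)|0x27=0x1A7
Byte[10]=AE: continuation. acc=(acc<<6)|0x2E=0x69EE
Completed: cp=U+69EE (starts at byte 8)
Byte[11]=32: 1-byte ASCII. cp=U+0032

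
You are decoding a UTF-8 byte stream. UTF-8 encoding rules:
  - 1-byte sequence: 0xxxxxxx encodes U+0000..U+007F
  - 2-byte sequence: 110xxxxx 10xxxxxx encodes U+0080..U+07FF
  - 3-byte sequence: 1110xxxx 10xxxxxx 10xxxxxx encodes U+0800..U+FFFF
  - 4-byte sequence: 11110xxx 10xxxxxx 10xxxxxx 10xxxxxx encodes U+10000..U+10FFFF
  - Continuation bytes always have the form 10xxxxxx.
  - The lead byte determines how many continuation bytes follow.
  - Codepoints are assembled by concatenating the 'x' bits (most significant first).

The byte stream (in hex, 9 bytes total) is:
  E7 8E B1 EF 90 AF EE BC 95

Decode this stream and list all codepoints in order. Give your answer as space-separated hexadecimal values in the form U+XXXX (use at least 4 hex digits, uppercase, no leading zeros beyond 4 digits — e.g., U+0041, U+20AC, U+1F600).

Byte[0]=E7: 3-byte lead, need 2 cont bytes. acc=0x7
Byte[1]=8E: continuation. acc=(acc<<6)|0x0E=0x1CE
Byte[2]=B1: continuation. acc=(acc<<6)|0x31=0x73B1
Completed: cp=U+73B1 (starts at byte 0)
Byte[3]=EF: 3-byte lead, need 2 cont bytes. acc=0xF
Byte[4]=90: continuation. acc=(acc<<6)|0x10=0x3D0
Byte[5]=AF: continuation. acc=(acc<<6)|0x2F=0xF42F
Completed: cp=U+F42F (starts at byte 3)
Byte[6]=EE: 3-byte lead, need 2 cont bytes. acc=0xE
Byte[7]=BC: continuation. acc=(acc<<6)|0x3C=0x3BC
Byte[8]=95: continuation. acc=(acc<<6)|0x15=0xEF15
Completed: cp=U+EF15 (starts at byte 6)

Answer: U+73B1 U+F42F U+EF15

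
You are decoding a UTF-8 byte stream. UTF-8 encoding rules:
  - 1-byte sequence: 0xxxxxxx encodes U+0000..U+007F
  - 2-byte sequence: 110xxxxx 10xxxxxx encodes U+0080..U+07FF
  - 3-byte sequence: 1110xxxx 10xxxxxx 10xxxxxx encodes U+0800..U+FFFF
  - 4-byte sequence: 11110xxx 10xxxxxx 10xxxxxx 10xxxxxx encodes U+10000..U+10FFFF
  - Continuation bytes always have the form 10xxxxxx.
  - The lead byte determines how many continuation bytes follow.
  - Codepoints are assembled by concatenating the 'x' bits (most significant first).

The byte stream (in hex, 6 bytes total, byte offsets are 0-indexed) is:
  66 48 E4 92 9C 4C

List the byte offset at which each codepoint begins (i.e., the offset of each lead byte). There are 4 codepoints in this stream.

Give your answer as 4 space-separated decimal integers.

Byte[0]=66: 1-byte ASCII. cp=U+0066
Byte[1]=48: 1-byte ASCII. cp=U+0048
Byte[2]=E4: 3-byte lead, need 2 cont bytes. acc=0x4
Byte[3]=92: continuation. acc=(acc<<6)|0x12=0x112
Byte[4]=9C: continuation. acc=(acc<<6)|0x1C=0x449C
Completed: cp=U+449C (starts at byte 2)
Byte[5]=4C: 1-byte ASCII. cp=U+004C

Answer: 0 1 2 5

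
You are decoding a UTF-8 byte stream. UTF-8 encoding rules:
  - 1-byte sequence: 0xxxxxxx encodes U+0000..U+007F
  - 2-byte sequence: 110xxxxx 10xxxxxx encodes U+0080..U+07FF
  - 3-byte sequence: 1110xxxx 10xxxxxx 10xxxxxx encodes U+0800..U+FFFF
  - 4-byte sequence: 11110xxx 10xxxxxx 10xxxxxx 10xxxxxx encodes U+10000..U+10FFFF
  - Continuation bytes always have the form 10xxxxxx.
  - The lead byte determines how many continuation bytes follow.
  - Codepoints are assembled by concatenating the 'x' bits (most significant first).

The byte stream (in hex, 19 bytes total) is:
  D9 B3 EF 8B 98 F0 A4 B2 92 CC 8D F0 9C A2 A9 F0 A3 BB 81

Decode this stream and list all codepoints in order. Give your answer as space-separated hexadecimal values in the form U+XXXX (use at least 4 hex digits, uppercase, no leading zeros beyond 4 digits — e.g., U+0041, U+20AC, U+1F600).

Answer: U+0673 U+F2D8 U+24C92 U+030D U+1C8A9 U+23EC1

Derivation:
Byte[0]=D9: 2-byte lead, need 1 cont bytes. acc=0x19
Byte[1]=B3: continuation. acc=(acc<<6)|0x33=0x673
Completed: cp=U+0673 (starts at byte 0)
Byte[2]=EF: 3-byte lead, need 2 cont bytes. acc=0xF
Byte[3]=8B: continuation. acc=(acc<<6)|0x0B=0x3CB
Byte[4]=98: continuation. acc=(acc<<6)|0x18=0xF2D8
Completed: cp=U+F2D8 (starts at byte 2)
Byte[5]=F0: 4-byte lead, need 3 cont bytes. acc=0x0
Byte[6]=A4: continuation. acc=(acc<<6)|0x24=0x24
Byte[7]=B2: continuation. acc=(acc<<6)|0x32=0x932
Byte[8]=92: continuation. acc=(acc<<6)|0x12=0x24C92
Completed: cp=U+24C92 (starts at byte 5)
Byte[9]=CC: 2-byte lead, need 1 cont bytes. acc=0xC
Byte[10]=8D: continuation. acc=(acc<<6)|0x0D=0x30D
Completed: cp=U+030D (starts at byte 9)
Byte[11]=F0: 4-byte lead, need 3 cont bytes. acc=0x0
Byte[12]=9C: continuation. acc=(acc<<6)|0x1C=0x1C
Byte[13]=A2: continuation. acc=(acc<<6)|0x22=0x722
Byte[14]=A9: continuation. acc=(acc<<6)|0x29=0x1C8A9
Completed: cp=U+1C8A9 (starts at byte 11)
Byte[15]=F0: 4-byte lead, need 3 cont bytes. acc=0x0
Byte[16]=A3: continuation. acc=(acc<<6)|0x23=0x23
Byte[17]=BB: continuation. acc=(acc<<6)|0x3B=0x8FB
Byte[18]=81: continuation. acc=(acc<<6)|0x01=0x23EC1
Completed: cp=U+23EC1 (starts at byte 15)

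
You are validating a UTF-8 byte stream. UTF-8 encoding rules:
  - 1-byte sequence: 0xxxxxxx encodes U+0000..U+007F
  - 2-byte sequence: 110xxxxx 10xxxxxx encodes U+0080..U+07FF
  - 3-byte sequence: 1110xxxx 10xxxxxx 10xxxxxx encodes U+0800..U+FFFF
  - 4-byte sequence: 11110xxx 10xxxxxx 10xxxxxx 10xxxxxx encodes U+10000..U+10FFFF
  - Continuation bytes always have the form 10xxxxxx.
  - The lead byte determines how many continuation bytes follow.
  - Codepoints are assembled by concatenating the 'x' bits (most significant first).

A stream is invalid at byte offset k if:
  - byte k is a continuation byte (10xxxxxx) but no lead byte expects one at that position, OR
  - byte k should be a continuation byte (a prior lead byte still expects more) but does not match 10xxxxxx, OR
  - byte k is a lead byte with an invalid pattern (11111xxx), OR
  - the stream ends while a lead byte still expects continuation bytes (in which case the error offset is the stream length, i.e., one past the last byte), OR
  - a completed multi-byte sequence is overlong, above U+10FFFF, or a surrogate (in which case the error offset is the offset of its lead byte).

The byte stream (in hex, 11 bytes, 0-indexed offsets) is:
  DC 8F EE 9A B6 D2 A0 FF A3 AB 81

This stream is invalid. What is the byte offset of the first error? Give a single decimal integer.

Byte[0]=DC: 2-byte lead, need 1 cont bytes. acc=0x1C
Byte[1]=8F: continuation. acc=(acc<<6)|0x0F=0x70F
Completed: cp=U+070F (starts at byte 0)
Byte[2]=EE: 3-byte lead, need 2 cont bytes. acc=0xE
Byte[3]=9A: continuation. acc=(acc<<6)|0x1A=0x39A
Byte[4]=B6: continuation. acc=(acc<<6)|0x36=0xE6B6
Completed: cp=U+E6B6 (starts at byte 2)
Byte[5]=D2: 2-byte lead, need 1 cont bytes. acc=0x12
Byte[6]=A0: continuation. acc=(acc<<6)|0x20=0x4A0
Completed: cp=U+04A0 (starts at byte 5)
Byte[7]=FF: INVALID lead byte (not 0xxx/110x/1110/11110)

Answer: 7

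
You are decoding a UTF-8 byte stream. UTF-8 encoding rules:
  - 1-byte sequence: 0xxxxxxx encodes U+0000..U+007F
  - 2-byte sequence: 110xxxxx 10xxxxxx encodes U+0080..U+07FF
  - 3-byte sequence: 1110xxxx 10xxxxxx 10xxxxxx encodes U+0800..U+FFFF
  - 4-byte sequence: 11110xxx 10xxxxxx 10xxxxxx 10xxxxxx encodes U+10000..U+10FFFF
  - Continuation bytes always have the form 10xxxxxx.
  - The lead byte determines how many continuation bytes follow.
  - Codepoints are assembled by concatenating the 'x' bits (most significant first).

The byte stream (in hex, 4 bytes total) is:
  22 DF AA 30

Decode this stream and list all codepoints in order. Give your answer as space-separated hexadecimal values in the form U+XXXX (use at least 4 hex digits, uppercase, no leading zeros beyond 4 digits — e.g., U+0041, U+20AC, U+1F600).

Answer: U+0022 U+07EA U+0030

Derivation:
Byte[0]=22: 1-byte ASCII. cp=U+0022
Byte[1]=DF: 2-byte lead, need 1 cont bytes. acc=0x1F
Byte[2]=AA: continuation. acc=(acc<<6)|0x2A=0x7EA
Completed: cp=U+07EA (starts at byte 1)
Byte[3]=30: 1-byte ASCII. cp=U+0030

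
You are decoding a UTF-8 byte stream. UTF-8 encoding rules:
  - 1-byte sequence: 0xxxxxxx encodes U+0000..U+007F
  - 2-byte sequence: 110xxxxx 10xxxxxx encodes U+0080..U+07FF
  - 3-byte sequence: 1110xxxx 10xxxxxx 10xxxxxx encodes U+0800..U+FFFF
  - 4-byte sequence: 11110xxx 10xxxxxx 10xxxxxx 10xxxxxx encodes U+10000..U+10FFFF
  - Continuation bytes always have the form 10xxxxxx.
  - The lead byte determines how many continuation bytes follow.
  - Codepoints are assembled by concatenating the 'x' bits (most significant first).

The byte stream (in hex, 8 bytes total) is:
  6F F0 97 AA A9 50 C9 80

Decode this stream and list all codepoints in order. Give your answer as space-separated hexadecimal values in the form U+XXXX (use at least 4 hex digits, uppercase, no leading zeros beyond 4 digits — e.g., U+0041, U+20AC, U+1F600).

Answer: U+006F U+17AA9 U+0050 U+0240

Derivation:
Byte[0]=6F: 1-byte ASCII. cp=U+006F
Byte[1]=F0: 4-byte lead, need 3 cont bytes. acc=0x0
Byte[2]=97: continuation. acc=(acc<<6)|0x17=0x17
Byte[3]=AA: continuation. acc=(acc<<6)|0x2A=0x5EA
Byte[4]=A9: continuation. acc=(acc<<6)|0x29=0x17AA9
Completed: cp=U+17AA9 (starts at byte 1)
Byte[5]=50: 1-byte ASCII. cp=U+0050
Byte[6]=C9: 2-byte lead, need 1 cont bytes. acc=0x9
Byte[7]=80: continuation. acc=(acc<<6)|0x00=0x240
Completed: cp=U+0240 (starts at byte 6)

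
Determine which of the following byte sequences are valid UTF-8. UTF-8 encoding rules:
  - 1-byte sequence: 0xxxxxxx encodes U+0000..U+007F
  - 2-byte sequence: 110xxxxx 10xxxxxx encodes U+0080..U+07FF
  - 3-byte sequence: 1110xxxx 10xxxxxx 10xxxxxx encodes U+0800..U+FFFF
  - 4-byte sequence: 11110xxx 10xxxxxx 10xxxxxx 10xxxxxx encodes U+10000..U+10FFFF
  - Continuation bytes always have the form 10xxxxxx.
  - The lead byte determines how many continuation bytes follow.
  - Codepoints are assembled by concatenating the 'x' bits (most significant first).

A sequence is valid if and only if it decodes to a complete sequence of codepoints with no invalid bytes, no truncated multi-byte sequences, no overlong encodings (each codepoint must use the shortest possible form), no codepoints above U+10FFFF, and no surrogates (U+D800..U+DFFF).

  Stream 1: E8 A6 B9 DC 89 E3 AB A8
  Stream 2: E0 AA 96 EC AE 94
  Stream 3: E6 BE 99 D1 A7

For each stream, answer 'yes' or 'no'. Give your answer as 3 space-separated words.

Stream 1: decodes cleanly. VALID
Stream 2: decodes cleanly. VALID
Stream 3: decodes cleanly. VALID

Answer: yes yes yes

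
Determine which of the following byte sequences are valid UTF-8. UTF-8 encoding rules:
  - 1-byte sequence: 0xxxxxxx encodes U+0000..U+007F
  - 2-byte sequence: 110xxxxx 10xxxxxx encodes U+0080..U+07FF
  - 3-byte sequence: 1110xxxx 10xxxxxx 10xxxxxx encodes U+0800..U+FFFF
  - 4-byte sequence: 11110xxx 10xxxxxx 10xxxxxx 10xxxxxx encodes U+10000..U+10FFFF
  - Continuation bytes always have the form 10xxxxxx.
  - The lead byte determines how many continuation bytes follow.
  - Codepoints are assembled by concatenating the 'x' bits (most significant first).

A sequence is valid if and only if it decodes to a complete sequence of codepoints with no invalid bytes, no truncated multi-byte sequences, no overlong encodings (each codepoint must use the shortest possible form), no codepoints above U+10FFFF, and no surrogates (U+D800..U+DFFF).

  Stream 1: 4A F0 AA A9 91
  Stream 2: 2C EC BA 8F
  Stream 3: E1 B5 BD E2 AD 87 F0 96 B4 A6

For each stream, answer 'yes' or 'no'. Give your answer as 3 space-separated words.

Answer: yes yes yes

Derivation:
Stream 1: decodes cleanly. VALID
Stream 2: decodes cleanly. VALID
Stream 3: decodes cleanly. VALID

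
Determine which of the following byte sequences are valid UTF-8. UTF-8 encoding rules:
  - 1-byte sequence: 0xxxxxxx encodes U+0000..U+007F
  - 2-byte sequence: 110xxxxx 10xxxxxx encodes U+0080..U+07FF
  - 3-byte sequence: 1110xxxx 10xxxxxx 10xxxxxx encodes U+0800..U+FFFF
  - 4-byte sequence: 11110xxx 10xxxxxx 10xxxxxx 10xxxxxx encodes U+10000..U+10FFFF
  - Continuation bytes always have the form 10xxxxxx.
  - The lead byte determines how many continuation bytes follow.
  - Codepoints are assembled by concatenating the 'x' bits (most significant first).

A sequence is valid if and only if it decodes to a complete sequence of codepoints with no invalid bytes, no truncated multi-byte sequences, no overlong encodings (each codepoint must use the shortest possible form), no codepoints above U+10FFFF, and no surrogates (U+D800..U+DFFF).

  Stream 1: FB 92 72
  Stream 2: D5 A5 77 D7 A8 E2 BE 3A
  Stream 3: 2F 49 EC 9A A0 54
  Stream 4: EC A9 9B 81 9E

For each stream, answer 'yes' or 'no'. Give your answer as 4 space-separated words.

Answer: no no yes no

Derivation:
Stream 1: error at byte offset 0. INVALID
Stream 2: error at byte offset 7. INVALID
Stream 3: decodes cleanly. VALID
Stream 4: error at byte offset 3. INVALID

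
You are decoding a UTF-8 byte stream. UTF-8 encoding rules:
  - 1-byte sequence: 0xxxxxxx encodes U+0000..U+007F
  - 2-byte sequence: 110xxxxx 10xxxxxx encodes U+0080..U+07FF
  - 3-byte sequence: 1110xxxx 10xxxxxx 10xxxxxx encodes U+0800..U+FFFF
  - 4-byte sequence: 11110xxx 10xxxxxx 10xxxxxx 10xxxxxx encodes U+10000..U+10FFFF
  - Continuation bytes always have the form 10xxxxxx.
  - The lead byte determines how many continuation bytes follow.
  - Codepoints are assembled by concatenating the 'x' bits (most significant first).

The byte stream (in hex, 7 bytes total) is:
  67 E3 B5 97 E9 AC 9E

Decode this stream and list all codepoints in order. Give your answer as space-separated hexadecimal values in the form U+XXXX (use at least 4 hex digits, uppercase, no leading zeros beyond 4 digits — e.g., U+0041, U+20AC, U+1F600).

Byte[0]=67: 1-byte ASCII. cp=U+0067
Byte[1]=E3: 3-byte lead, need 2 cont bytes. acc=0x3
Byte[2]=B5: continuation. acc=(acc<<6)|0x35=0xF5
Byte[3]=97: continuation. acc=(acc<<6)|0x17=0x3D57
Completed: cp=U+3D57 (starts at byte 1)
Byte[4]=E9: 3-byte lead, need 2 cont bytes. acc=0x9
Byte[5]=AC: continuation. acc=(acc<<6)|0x2C=0x26C
Byte[6]=9E: continuation. acc=(acc<<6)|0x1E=0x9B1E
Completed: cp=U+9B1E (starts at byte 4)

Answer: U+0067 U+3D57 U+9B1E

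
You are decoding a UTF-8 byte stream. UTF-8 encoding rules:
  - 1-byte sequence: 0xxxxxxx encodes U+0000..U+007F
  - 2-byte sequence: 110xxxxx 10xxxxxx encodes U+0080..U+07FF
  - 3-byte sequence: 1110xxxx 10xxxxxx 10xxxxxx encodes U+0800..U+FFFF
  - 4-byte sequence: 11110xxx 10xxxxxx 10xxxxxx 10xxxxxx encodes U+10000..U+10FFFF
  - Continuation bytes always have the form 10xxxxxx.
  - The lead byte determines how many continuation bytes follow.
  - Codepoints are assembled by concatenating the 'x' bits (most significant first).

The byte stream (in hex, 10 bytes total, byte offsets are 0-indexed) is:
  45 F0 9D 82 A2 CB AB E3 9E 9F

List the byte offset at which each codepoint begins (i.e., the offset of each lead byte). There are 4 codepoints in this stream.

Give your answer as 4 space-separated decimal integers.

Byte[0]=45: 1-byte ASCII. cp=U+0045
Byte[1]=F0: 4-byte lead, need 3 cont bytes. acc=0x0
Byte[2]=9D: continuation. acc=(acc<<6)|0x1D=0x1D
Byte[3]=82: continuation. acc=(acc<<6)|0x02=0x742
Byte[4]=A2: continuation. acc=(acc<<6)|0x22=0x1D0A2
Completed: cp=U+1D0A2 (starts at byte 1)
Byte[5]=CB: 2-byte lead, need 1 cont bytes. acc=0xB
Byte[6]=AB: continuation. acc=(acc<<6)|0x2B=0x2EB
Completed: cp=U+02EB (starts at byte 5)
Byte[7]=E3: 3-byte lead, need 2 cont bytes. acc=0x3
Byte[8]=9E: continuation. acc=(acc<<6)|0x1E=0xDE
Byte[9]=9F: continuation. acc=(acc<<6)|0x1F=0x379F
Completed: cp=U+379F (starts at byte 7)

Answer: 0 1 5 7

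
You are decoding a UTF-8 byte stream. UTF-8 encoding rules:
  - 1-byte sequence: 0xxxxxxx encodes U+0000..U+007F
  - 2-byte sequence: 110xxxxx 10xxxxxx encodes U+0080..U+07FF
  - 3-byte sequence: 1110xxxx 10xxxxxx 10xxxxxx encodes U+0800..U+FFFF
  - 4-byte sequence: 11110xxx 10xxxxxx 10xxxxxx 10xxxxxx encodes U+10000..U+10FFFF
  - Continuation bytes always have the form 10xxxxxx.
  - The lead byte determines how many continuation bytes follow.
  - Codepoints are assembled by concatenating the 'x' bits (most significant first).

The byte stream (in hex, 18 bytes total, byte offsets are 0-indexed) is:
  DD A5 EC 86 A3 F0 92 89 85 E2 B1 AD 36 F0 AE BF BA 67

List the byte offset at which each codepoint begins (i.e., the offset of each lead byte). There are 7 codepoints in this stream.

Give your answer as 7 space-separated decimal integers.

Byte[0]=DD: 2-byte lead, need 1 cont bytes. acc=0x1D
Byte[1]=A5: continuation. acc=(acc<<6)|0x25=0x765
Completed: cp=U+0765 (starts at byte 0)
Byte[2]=EC: 3-byte lead, need 2 cont bytes. acc=0xC
Byte[3]=86: continuation. acc=(acc<<6)|0x06=0x306
Byte[4]=A3: continuation. acc=(acc<<6)|0x23=0xC1A3
Completed: cp=U+C1A3 (starts at byte 2)
Byte[5]=F0: 4-byte lead, need 3 cont bytes. acc=0x0
Byte[6]=92: continuation. acc=(acc<<6)|0x12=0x12
Byte[7]=89: continuation. acc=(acc<<6)|0x09=0x489
Byte[8]=85: continuation. acc=(acc<<6)|0x05=0x12245
Completed: cp=U+12245 (starts at byte 5)
Byte[9]=E2: 3-byte lead, need 2 cont bytes. acc=0x2
Byte[10]=B1: continuation. acc=(acc<<6)|0x31=0xB1
Byte[11]=AD: continuation. acc=(acc<<6)|0x2D=0x2C6D
Completed: cp=U+2C6D (starts at byte 9)
Byte[12]=36: 1-byte ASCII. cp=U+0036
Byte[13]=F0: 4-byte lead, need 3 cont bytes. acc=0x0
Byte[14]=AE: continuation. acc=(acc<<6)|0x2E=0x2E
Byte[15]=BF: continuation. acc=(acc<<6)|0x3F=0xBBF
Byte[16]=BA: continuation. acc=(acc<<6)|0x3A=0x2EFFA
Completed: cp=U+2EFFA (starts at byte 13)
Byte[17]=67: 1-byte ASCII. cp=U+0067

Answer: 0 2 5 9 12 13 17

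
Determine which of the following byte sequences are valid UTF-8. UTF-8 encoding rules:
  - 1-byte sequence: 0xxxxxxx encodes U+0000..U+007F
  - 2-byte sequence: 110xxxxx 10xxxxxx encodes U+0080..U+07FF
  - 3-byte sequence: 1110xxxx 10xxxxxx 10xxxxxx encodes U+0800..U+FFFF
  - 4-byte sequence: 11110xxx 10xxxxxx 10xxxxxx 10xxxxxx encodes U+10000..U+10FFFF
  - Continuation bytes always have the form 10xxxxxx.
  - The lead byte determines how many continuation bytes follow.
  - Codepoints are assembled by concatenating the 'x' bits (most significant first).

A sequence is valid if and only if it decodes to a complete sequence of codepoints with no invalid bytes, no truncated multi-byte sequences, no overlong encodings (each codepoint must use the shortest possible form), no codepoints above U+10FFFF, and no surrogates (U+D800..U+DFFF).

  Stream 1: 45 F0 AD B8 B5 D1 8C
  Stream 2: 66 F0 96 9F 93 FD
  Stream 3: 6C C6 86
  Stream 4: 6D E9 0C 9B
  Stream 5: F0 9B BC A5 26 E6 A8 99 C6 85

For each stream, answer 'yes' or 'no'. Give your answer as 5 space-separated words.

Stream 1: decodes cleanly. VALID
Stream 2: error at byte offset 5. INVALID
Stream 3: decodes cleanly. VALID
Stream 4: error at byte offset 2. INVALID
Stream 5: decodes cleanly. VALID

Answer: yes no yes no yes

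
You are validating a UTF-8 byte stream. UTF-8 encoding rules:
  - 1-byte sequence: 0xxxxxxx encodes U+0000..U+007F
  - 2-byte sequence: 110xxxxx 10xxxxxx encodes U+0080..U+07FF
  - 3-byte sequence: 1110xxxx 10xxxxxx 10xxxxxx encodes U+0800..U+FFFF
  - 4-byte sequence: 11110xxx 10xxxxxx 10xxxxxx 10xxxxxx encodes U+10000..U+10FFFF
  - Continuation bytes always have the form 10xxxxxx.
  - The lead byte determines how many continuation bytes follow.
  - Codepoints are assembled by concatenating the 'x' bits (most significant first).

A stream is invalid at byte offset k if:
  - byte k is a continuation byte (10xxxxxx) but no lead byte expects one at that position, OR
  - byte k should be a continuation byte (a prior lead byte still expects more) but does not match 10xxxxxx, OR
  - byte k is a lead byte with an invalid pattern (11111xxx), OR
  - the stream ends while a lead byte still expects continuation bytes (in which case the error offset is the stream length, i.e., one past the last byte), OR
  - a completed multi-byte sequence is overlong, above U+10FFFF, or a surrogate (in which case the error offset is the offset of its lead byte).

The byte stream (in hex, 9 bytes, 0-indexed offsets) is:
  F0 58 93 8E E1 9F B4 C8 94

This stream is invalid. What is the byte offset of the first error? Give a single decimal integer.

Answer: 1

Derivation:
Byte[0]=F0: 4-byte lead, need 3 cont bytes. acc=0x0
Byte[1]=58: expected 10xxxxxx continuation. INVALID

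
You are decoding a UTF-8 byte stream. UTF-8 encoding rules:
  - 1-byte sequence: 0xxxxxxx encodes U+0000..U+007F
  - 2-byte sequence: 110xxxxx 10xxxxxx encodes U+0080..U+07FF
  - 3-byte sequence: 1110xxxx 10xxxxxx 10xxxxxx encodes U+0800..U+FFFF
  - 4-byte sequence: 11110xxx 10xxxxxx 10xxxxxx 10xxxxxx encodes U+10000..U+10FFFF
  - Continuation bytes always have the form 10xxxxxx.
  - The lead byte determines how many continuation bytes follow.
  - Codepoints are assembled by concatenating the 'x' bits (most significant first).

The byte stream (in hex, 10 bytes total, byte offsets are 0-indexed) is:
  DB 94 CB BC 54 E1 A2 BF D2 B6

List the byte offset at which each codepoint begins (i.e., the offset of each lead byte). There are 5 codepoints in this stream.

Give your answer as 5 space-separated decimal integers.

Answer: 0 2 4 5 8

Derivation:
Byte[0]=DB: 2-byte lead, need 1 cont bytes. acc=0x1B
Byte[1]=94: continuation. acc=(acc<<6)|0x14=0x6D4
Completed: cp=U+06D4 (starts at byte 0)
Byte[2]=CB: 2-byte lead, need 1 cont bytes. acc=0xB
Byte[3]=BC: continuation. acc=(acc<<6)|0x3C=0x2FC
Completed: cp=U+02FC (starts at byte 2)
Byte[4]=54: 1-byte ASCII. cp=U+0054
Byte[5]=E1: 3-byte lead, need 2 cont bytes. acc=0x1
Byte[6]=A2: continuation. acc=(acc<<6)|0x22=0x62
Byte[7]=BF: continuation. acc=(acc<<6)|0x3F=0x18BF
Completed: cp=U+18BF (starts at byte 5)
Byte[8]=D2: 2-byte lead, need 1 cont bytes. acc=0x12
Byte[9]=B6: continuation. acc=(acc<<6)|0x36=0x4B6
Completed: cp=U+04B6 (starts at byte 8)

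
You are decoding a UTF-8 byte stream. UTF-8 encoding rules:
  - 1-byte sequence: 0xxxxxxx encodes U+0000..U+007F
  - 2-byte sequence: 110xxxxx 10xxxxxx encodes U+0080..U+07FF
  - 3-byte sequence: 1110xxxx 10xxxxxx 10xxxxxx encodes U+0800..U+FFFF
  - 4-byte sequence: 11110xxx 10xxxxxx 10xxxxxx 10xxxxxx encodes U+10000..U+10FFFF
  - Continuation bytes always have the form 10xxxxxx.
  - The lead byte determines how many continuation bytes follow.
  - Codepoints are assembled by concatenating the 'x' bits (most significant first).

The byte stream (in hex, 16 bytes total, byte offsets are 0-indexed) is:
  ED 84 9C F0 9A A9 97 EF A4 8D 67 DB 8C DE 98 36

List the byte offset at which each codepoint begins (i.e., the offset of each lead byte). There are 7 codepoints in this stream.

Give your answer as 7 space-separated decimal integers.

Byte[0]=ED: 3-byte lead, need 2 cont bytes. acc=0xD
Byte[1]=84: continuation. acc=(acc<<6)|0x04=0x344
Byte[2]=9C: continuation. acc=(acc<<6)|0x1C=0xD11C
Completed: cp=U+D11C (starts at byte 0)
Byte[3]=F0: 4-byte lead, need 3 cont bytes. acc=0x0
Byte[4]=9A: continuation. acc=(acc<<6)|0x1A=0x1A
Byte[5]=A9: continuation. acc=(acc<<6)|0x29=0x6A9
Byte[6]=97: continuation. acc=(acc<<6)|0x17=0x1AA57
Completed: cp=U+1AA57 (starts at byte 3)
Byte[7]=EF: 3-byte lead, need 2 cont bytes. acc=0xF
Byte[8]=A4: continuation. acc=(acc<<6)|0x24=0x3E4
Byte[9]=8D: continuation. acc=(acc<<6)|0x0D=0xF90D
Completed: cp=U+F90D (starts at byte 7)
Byte[10]=67: 1-byte ASCII. cp=U+0067
Byte[11]=DB: 2-byte lead, need 1 cont bytes. acc=0x1B
Byte[12]=8C: continuation. acc=(acc<<6)|0x0C=0x6CC
Completed: cp=U+06CC (starts at byte 11)
Byte[13]=DE: 2-byte lead, need 1 cont bytes. acc=0x1E
Byte[14]=98: continuation. acc=(acc<<6)|0x18=0x798
Completed: cp=U+0798 (starts at byte 13)
Byte[15]=36: 1-byte ASCII. cp=U+0036

Answer: 0 3 7 10 11 13 15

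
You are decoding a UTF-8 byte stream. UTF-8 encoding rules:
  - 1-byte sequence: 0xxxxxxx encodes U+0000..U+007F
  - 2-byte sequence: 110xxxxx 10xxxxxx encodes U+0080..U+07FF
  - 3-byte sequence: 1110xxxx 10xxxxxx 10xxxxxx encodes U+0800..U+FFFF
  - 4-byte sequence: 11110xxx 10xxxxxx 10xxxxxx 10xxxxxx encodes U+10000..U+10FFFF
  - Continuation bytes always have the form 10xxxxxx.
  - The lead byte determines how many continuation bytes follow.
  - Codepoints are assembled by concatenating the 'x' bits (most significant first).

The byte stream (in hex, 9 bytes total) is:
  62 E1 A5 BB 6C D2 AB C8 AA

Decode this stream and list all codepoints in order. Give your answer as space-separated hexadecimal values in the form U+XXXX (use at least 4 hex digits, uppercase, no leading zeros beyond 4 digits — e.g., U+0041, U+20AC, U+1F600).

Answer: U+0062 U+197B U+006C U+04AB U+022A

Derivation:
Byte[0]=62: 1-byte ASCII. cp=U+0062
Byte[1]=E1: 3-byte lead, need 2 cont bytes. acc=0x1
Byte[2]=A5: continuation. acc=(acc<<6)|0x25=0x65
Byte[3]=BB: continuation. acc=(acc<<6)|0x3B=0x197B
Completed: cp=U+197B (starts at byte 1)
Byte[4]=6C: 1-byte ASCII. cp=U+006C
Byte[5]=D2: 2-byte lead, need 1 cont bytes. acc=0x12
Byte[6]=AB: continuation. acc=(acc<<6)|0x2B=0x4AB
Completed: cp=U+04AB (starts at byte 5)
Byte[7]=C8: 2-byte lead, need 1 cont bytes. acc=0x8
Byte[8]=AA: continuation. acc=(acc<<6)|0x2A=0x22A
Completed: cp=U+022A (starts at byte 7)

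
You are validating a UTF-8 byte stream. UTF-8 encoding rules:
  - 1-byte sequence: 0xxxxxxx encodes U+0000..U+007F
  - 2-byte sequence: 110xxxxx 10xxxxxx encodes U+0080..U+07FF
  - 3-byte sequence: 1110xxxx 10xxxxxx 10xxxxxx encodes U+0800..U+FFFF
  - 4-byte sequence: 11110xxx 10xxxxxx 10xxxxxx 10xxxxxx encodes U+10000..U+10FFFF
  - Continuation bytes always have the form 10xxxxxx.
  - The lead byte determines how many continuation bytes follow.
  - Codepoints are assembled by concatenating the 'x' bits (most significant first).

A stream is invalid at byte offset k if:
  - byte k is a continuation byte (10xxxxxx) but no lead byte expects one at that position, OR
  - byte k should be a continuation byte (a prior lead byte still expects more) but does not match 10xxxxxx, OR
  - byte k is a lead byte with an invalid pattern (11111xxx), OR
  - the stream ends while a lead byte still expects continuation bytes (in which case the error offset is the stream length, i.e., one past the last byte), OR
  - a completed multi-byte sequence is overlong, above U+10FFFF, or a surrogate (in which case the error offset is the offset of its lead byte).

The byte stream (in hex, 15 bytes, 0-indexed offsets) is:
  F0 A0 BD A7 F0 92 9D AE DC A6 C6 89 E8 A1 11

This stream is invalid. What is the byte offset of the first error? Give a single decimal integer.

Answer: 14

Derivation:
Byte[0]=F0: 4-byte lead, need 3 cont bytes. acc=0x0
Byte[1]=A0: continuation. acc=(acc<<6)|0x20=0x20
Byte[2]=BD: continuation. acc=(acc<<6)|0x3D=0x83D
Byte[3]=A7: continuation. acc=(acc<<6)|0x27=0x20F67
Completed: cp=U+20F67 (starts at byte 0)
Byte[4]=F0: 4-byte lead, need 3 cont bytes. acc=0x0
Byte[5]=92: continuation. acc=(acc<<6)|0x12=0x12
Byte[6]=9D: continuation. acc=(acc<<6)|0x1D=0x49D
Byte[7]=AE: continuation. acc=(acc<<6)|0x2E=0x1276E
Completed: cp=U+1276E (starts at byte 4)
Byte[8]=DC: 2-byte lead, need 1 cont bytes. acc=0x1C
Byte[9]=A6: continuation. acc=(acc<<6)|0x26=0x726
Completed: cp=U+0726 (starts at byte 8)
Byte[10]=C6: 2-byte lead, need 1 cont bytes. acc=0x6
Byte[11]=89: continuation. acc=(acc<<6)|0x09=0x189
Completed: cp=U+0189 (starts at byte 10)
Byte[12]=E8: 3-byte lead, need 2 cont bytes. acc=0x8
Byte[13]=A1: continuation. acc=(acc<<6)|0x21=0x221
Byte[14]=11: expected 10xxxxxx continuation. INVALID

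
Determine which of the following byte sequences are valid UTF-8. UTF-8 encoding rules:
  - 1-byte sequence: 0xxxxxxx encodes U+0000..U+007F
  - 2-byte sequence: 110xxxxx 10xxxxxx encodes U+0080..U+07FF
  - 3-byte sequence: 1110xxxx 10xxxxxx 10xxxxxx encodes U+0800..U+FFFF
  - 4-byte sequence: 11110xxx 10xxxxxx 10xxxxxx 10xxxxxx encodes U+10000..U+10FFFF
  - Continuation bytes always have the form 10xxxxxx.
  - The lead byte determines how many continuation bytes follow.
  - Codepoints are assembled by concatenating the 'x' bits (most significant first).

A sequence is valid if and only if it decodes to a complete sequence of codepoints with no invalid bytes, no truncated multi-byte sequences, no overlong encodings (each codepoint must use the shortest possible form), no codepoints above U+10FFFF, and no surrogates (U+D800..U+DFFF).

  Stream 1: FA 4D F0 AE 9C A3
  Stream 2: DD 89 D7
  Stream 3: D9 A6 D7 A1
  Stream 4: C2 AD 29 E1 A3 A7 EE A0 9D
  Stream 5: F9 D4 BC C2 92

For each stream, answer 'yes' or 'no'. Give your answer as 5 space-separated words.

Stream 1: error at byte offset 0. INVALID
Stream 2: error at byte offset 3. INVALID
Stream 3: decodes cleanly. VALID
Stream 4: decodes cleanly. VALID
Stream 5: error at byte offset 0. INVALID

Answer: no no yes yes no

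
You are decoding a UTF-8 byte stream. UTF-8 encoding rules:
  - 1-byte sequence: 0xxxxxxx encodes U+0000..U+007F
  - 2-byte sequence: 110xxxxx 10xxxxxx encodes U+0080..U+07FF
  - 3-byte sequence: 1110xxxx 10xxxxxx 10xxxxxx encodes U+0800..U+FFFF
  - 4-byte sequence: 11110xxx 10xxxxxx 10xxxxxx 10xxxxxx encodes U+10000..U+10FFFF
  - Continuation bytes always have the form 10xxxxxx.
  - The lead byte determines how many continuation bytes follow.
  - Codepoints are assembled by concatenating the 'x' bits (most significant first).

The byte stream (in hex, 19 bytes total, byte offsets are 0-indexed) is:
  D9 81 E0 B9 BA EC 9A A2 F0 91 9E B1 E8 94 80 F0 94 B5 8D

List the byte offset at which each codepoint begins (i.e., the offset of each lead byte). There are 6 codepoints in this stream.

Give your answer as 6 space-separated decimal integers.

Byte[0]=D9: 2-byte lead, need 1 cont bytes. acc=0x19
Byte[1]=81: continuation. acc=(acc<<6)|0x01=0x641
Completed: cp=U+0641 (starts at byte 0)
Byte[2]=E0: 3-byte lead, need 2 cont bytes. acc=0x0
Byte[3]=B9: continuation. acc=(acc<<6)|0x39=0x39
Byte[4]=BA: continuation. acc=(acc<<6)|0x3A=0xE7A
Completed: cp=U+0E7A (starts at byte 2)
Byte[5]=EC: 3-byte lead, need 2 cont bytes. acc=0xC
Byte[6]=9A: continuation. acc=(acc<<6)|0x1A=0x31A
Byte[7]=A2: continuation. acc=(acc<<6)|0x22=0xC6A2
Completed: cp=U+C6A2 (starts at byte 5)
Byte[8]=F0: 4-byte lead, need 3 cont bytes. acc=0x0
Byte[9]=91: continuation. acc=(acc<<6)|0x11=0x11
Byte[10]=9E: continuation. acc=(acc<<6)|0x1E=0x45E
Byte[11]=B1: continuation. acc=(acc<<6)|0x31=0x117B1
Completed: cp=U+117B1 (starts at byte 8)
Byte[12]=E8: 3-byte lead, need 2 cont bytes. acc=0x8
Byte[13]=94: continuation. acc=(acc<<6)|0x14=0x214
Byte[14]=80: continuation. acc=(acc<<6)|0x00=0x8500
Completed: cp=U+8500 (starts at byte 12)
Byte[15]=F0: 4-byte lead, need 3 cont bytes. acc=0x0
Byte[16]=94: continuation. acc=(acc<<6)|0x14=0x14
Byte[17]=B5: continuation. acc=(acc<<6)|0x35=0x535
Byte[18]=8D: continuation. acc=(acc<<6)|0x0D=0x14D4D
Completed: cp=U+14D4D (starts at byte 15)

Answer: 0 2 5 8 12 15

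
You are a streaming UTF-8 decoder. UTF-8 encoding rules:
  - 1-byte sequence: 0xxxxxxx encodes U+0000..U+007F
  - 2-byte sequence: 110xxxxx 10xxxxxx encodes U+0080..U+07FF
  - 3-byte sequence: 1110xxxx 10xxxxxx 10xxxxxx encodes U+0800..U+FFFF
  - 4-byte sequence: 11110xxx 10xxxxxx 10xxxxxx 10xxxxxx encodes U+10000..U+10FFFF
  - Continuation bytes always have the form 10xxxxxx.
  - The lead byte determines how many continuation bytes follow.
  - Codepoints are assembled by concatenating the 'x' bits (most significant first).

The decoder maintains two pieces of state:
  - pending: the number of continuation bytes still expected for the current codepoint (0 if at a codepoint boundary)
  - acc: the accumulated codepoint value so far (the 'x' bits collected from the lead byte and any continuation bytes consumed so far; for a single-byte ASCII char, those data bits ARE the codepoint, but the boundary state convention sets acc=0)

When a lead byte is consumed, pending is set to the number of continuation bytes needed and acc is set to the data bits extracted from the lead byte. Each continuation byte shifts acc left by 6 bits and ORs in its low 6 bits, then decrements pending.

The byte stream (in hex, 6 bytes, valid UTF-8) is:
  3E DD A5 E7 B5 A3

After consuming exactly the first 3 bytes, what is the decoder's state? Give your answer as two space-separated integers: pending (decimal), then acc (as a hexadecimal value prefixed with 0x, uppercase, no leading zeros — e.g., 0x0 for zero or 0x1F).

Answer: 0 0x765

Derivation:
Byte[0]=3E: 1-byte. pending=0, acc=0x0
Byte[1]=DD: 2-byte lead. pending=1, acc=0x1D
Byte[2]=A5: continuation. acc=(acc<<6)|0x25=0x765, pending=0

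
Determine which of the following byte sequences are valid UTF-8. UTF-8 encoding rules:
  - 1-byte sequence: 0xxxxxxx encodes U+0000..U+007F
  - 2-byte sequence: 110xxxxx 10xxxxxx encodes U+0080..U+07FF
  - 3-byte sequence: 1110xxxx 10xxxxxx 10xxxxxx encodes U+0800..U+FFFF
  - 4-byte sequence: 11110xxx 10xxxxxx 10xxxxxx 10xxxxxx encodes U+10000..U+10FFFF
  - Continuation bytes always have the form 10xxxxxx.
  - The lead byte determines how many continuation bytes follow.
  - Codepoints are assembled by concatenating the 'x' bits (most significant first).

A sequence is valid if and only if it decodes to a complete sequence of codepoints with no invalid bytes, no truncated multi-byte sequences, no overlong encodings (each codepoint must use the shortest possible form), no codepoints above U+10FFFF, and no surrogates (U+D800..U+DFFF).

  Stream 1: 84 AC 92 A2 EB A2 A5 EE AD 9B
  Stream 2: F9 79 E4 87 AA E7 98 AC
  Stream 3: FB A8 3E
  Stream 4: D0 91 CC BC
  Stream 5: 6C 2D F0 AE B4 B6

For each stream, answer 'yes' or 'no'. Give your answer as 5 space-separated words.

Answer: no no no yes yes

Derivation:
Stream 1: error at byte offset 0. INVALID
Stream 2: error at byte offset 0. INVALID
Stream 3: error at byte offset 0. INVALID
Stream 4: decodes cleanly. VALID
Stream 5: decodes cleanly. VALID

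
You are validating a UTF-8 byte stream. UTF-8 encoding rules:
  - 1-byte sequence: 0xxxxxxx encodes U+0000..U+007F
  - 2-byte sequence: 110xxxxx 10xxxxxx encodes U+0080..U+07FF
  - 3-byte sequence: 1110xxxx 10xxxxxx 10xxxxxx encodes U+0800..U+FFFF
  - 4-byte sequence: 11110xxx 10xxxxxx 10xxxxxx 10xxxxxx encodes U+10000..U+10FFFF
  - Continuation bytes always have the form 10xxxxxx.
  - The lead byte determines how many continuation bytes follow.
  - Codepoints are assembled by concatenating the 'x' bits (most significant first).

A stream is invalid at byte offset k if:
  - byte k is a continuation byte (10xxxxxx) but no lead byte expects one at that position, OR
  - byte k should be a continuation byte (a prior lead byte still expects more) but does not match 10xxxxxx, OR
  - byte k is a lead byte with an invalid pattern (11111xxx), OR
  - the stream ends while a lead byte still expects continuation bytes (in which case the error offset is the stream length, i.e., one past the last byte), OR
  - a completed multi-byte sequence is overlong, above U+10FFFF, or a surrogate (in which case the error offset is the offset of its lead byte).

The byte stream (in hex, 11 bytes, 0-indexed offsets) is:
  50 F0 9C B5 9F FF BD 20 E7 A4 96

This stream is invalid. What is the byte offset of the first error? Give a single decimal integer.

Byte[0]=50: 1-byte ASCII. cp=U+0050
Byte[1]=F0: 4-byte lead, need 3 cont bytes. acc=0x0
Byte[2]=9C: continuation. acc=(acc<<6)|0x1C=0x1C
Byte[3]=B5: continuation. acc=(acc<<6)|0x35=0x735
Byte[4]=9F: continuation. acc=(acc<<6)|0x1F=0x1CD5F
Completed: cp=U+1CD5F (starts at byte 1)
Byte[5]=FF: INVALID lead byte (not 0xxx/110x/1110/11110)

Answer: 5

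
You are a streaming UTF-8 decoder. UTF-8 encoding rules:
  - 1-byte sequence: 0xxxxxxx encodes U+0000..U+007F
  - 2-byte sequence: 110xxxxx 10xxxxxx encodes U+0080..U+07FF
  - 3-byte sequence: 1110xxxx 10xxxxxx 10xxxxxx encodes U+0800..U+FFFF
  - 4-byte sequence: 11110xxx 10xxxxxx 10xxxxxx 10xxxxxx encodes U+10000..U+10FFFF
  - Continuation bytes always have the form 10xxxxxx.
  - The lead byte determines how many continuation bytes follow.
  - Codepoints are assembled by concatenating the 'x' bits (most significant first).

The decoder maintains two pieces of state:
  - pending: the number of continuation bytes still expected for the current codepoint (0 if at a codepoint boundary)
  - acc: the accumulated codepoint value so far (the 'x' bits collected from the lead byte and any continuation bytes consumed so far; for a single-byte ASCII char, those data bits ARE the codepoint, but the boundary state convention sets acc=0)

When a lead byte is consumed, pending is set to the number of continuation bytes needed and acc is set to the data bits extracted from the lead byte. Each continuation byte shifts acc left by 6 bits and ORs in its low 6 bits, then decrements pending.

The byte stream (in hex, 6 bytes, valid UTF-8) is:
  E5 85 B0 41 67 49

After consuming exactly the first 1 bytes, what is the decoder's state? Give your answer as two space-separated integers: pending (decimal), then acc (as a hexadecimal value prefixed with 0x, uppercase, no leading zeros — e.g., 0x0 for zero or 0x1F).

Answer: 2 0x5

Derivation:
Byte[0]=E5: 3-byte lead. pending=2, acc=0x5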